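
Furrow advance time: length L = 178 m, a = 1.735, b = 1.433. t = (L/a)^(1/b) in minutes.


t = (L/a)^(1/b)
t = (178/1.735)^(1/1.433)
t = 102.593660^(1/1.433)

25.3183 min


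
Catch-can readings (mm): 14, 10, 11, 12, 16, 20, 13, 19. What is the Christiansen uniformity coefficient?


mean = 14.375000 mm
MAD = 2.968750 mm
CU = (1 - 2.968750/14.375000)*100

79.3478 %


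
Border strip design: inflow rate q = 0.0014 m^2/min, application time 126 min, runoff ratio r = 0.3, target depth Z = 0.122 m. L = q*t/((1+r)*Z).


L = q*t/((1+r)*Z)
L = 0.0014*126/((1+0.3)*0.122)
L = 0.1764/0.1586

1.1122 m


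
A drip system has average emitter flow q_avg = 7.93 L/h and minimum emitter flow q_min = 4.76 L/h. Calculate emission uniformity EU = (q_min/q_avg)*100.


EU = (q_min/q_avg)*100 = (4.76/7.93)*100 = 60.0252%

60.0252 %


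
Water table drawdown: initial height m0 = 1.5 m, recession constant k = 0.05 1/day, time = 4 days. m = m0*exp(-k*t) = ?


m = m0 * exp(-k*t)
m = 1.5 * exp(-0.05 * 4)
m = 1.5 * exp(-0.2000)

1.2281 m


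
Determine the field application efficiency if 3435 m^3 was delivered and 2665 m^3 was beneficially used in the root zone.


Ea = V_root / V_field * 100 = 2665 / 3435 * 100 = 77.5837%

77.5837 %


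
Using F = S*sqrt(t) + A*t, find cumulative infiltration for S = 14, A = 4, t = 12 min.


F = S*sqrt(t) + A*t
F = 14*sqrt(12) + 4*12
F = 14*3.464102 + 48

96.4974 mm


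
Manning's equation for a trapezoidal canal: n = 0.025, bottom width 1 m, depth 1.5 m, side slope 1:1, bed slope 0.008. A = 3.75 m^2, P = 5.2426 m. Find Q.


R = A/P = 3.75/5.2426 = 0.715294
Q = (1/0.025) * 3.75 * 0.715294^(2/3) * 0.008^0.5

10.7306 m^3/s


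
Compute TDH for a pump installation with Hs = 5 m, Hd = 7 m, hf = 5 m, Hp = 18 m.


TDH = Hs + Hd + hf + Hp = 5 + 7 + 5 + 18 = 35

35 m


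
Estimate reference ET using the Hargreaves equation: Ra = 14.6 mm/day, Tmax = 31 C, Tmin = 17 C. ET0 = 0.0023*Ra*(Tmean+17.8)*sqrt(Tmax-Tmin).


Tmean = (Tmax + Tmin)/2 = (31 + 17)/2 = 24.0
ET0 = 0.0023 * 14.6 * (24.0 + 17.8) * sqrt(31 - 17)
ET0 = 0.0023 * 14.6 * 41.8 * 3.741657

5.2520 mm/day


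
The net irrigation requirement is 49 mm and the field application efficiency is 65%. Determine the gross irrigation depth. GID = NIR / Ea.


Ea = 65% = 0.65
GID = NIR / Ea = 49 / 0.65 = 75.3846 mm

75.3846 mm


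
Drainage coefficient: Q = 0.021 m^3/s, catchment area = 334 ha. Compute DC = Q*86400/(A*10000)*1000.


DC = Q * 86400 / (A * 10000) * 1000
DC = 0.021 * 86400 / (334 * 10000) * 1000
DC = 1814400.0000 / 3340000

0.5432 mm/day


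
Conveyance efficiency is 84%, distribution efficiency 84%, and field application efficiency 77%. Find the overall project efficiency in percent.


Ec = 0.84, Eb = 0.84, Ea = 0.77
E = 0.84 * 0.84 * 0.77 * 100 = 54.3312%

54.3312 %


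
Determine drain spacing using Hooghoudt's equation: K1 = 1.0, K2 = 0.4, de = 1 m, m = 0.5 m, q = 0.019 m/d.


S^2 = 8*K2*de*m/q + 4*K1*m^2/q
S^2 = 8*0.4*1*0.5/0.019 + 4*1.0*0.5^2/0.019
S = sqrt(136.8421)

11.6980 m


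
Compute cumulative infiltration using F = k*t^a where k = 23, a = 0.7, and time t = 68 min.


F = k * t^a = 23 * 68^0.7
F = 23 * 19.175921

441.0462 mm


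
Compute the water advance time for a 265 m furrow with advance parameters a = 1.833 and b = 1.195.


t = (L/a)^(1/b)
t = (265/1.833)^(1/1.195)
t = 144.571740^(1/1.195)

64.2098 min


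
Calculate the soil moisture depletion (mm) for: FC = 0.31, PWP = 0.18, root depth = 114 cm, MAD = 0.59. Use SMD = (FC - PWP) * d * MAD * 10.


SMD = (FC - PWP) * d * MAD * 10
SMD = (0.31 - 0.18) * 114 * 0.59 * 10
SMD = 0.1300 * 114 * 0.59 * 10

87.4380 mm


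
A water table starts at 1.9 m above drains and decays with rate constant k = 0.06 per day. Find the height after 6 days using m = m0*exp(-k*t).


m = m0 * exp(-k*t)
m = 1.9 * exp(-0.06 * 6)
m = 1.9 * exp(-0.3600)

1.3256 m


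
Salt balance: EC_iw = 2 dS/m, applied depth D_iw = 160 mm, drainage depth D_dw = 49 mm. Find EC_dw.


EC_dw = EC_iw * D_iw / D_dw
EC_dw = 2 * 160 / 49
EC_dw = 320 / 49

6.5306 dS/m


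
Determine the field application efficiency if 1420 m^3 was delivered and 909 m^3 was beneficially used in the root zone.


Ea = V_root / V_field * 100 = 909 / 1420 * 100 = 64.0141%

64.0141 %


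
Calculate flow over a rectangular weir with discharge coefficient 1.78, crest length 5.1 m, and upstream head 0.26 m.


Q = C * L * H^(3/2) = 1.78 * 5.1 * 0.26^1.5 = 1.78 * 5.1 * 0.132575

1.2035 m^3/s


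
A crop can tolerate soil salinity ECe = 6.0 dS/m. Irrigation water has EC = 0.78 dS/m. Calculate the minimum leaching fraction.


LR = ECiw / (5*ECe - ECiw)
LR = 0.78 / (5*6.0 - 0.78)
LR = 0.78 / 29.2200

0.0267


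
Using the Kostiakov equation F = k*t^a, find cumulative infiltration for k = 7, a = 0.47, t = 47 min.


F = k * t^a = 7 * 47^0.47
F = 7 * 6.107817

42.7547 mm


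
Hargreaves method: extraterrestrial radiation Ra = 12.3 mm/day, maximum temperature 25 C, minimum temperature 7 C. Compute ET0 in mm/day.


Tmean = (Tmax + Tmin)/2 = (25 + 7)/2 = 16.0
ET0 = 0.0023 * 12.3 * (16.0 + 17.8) * sqrt(25 - 7)
ET0 = 0.0023 * 12.3 * 33.8 * 4.242641

4.0568 mm/day


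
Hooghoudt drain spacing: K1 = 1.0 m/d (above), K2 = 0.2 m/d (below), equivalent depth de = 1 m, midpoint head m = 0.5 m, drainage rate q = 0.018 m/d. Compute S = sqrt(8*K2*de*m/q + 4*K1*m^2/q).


S^2 = 8*K2*de*m/q + 4*K1*m^2/q
S^2 = 8*0.2*1*0.5/0.018 + 4*1.0*0.5^2/0.018
S = sqrt(100.0000)

10.0000 m


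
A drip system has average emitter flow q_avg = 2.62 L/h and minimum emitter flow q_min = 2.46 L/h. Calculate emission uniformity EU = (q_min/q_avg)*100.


EU = (q_min/q_avg)*100 = (2.46/2.62)*100 = 93.8931%

93.8931 %


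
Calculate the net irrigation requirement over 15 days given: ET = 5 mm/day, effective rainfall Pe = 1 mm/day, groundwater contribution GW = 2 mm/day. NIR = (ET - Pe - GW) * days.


Daily deficit = ET - Pe - GW = 5 - 1 - 2 = 2 mm/day
NIR = 2 * 15 = 30 mm

30.0000 mm


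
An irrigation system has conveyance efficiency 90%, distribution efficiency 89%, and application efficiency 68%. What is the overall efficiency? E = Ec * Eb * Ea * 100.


Ec = 0.9, Eb = 0.89, Ea = 0.68
E = 0.9 * 0.89 * 0.68 * 100 = 54.4680%

54.4680 %


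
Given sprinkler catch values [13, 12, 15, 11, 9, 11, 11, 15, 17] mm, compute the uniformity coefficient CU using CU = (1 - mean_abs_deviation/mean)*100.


mean = 12.666667 mm
MAD = 2.074074 mm
CU = (1 - 2.074074/12.666667)*100

83.6257 %


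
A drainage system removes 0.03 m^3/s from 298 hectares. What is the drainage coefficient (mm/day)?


DC = Q * 86400 / (A * 10000) * 1000
DC = 0.03 * 86400 / (298 * 10000) * 1000
DC = 2592000.0000 / 2980000

0.8698 mm/day


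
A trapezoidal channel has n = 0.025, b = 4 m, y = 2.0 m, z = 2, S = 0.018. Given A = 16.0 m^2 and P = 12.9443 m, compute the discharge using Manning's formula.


R = A/P = 16.0/12.9443 = 1.236065
Q = (1/0.025) * 16.0 * 1.236065^(2/3) * 0.018^0.5

98.8956 m^3/s


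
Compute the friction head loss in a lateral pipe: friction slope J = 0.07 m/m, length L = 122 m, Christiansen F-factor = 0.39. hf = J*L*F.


hf = J * L * F = 0.07 * 122 * 0.39 = 3.3306 m

3.3306 m


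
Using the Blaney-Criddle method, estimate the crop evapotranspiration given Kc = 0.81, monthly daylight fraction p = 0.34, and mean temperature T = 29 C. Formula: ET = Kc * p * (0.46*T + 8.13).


ET = Kc * p * (0.46*T + 8.13)
ET = 0.81 * 0.34 * (0.46*29 + 8.13)
ET = 0.81 * 0.34 * 21.4700

5.9128 mm/day


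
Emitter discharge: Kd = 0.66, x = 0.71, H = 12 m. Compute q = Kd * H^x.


q = Kd * H^x = 0.66 * 12^0.71 = 0.66 * 5.837390

3.8527 L/h


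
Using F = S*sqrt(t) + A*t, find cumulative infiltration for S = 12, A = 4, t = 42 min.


F = S*sqrt(t) + A*t
F = 12*sqrt(42) + 4*42
F = 12*6.480741 + 168

245.7689 mm


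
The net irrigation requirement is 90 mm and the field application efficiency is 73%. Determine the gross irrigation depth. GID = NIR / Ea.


Ea = 73% = 0.73
GID = NIR / Ea = 90 / 0.73 = 123.2877 mm

123.2877 mm


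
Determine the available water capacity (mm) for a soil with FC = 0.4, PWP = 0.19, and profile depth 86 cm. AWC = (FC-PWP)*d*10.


AWC = (FC - PWP) * d * 10
AWC = (0.4 - 0.19) * 86 * 10
AWC = 0.2100 * 86 * 10

180.6000 mm


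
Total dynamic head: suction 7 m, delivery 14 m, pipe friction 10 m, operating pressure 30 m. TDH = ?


TDH = Hs + Hd + hf + Hp = 7 + 14 + 10 + 30 = 61

61 m


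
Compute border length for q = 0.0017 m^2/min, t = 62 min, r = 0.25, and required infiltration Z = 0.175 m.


L = q*t/((1+r)*Z)
L = 0.0017*62/((1+0.25)*0.175)
L = 0.1054/0.21875

0.4818 m


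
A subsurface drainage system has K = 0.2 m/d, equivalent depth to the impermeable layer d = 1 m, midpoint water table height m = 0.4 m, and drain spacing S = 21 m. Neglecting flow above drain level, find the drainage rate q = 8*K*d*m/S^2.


q = 8*K*d*m/S^2
q = 8*0.2*1*0.4/21^2
q = 0.6400 / 441

0.0015 m/d


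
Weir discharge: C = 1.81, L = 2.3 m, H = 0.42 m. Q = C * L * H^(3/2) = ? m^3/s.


Q = C * L * H^(3/2) = 1.81 * 2.3 * 0.42^1.5 = 1.81 * 2.3 * 0.272191

1.1331 m^3/s


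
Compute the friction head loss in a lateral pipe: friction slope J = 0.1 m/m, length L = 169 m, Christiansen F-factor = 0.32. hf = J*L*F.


hf = J * L * F = 0.1 * 169 * 0.32 = 5.4080 m

5.4080 m


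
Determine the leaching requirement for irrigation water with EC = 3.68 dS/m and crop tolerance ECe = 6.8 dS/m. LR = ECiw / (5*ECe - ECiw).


LR = ECiw / (5*ECe - ECiw)
LR = 3.68 / (5*6.8 - 3.68)
LR = 3.68 / 30.3200

0.1214


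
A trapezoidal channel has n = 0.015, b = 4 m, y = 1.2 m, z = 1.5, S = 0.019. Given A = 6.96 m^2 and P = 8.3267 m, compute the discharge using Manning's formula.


R = A/P = 6.96/8.3267 = 0.835865
Q = (1/0.015) * 6.96 * 0.835865^(2/3) * 0.019^0.5

56.7526 m^3/s


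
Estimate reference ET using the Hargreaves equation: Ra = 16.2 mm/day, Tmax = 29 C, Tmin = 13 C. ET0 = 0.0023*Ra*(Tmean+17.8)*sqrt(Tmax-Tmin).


Tmean = (Tmax + Tmin)/2 = (29 + 13)/2 = 21.0
ET0 = 0.0023 * 16.2 * (21.0 + 17.8) * sqrt(29 - 13)
ET0 = 0.0023 * 16.2 * 38.8 * 4.000000

5.7828 mm/day


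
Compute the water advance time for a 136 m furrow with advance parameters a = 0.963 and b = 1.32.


t = (L/a)^(1/b)
t = (136/0.963)^(1/1.32)
t = 141.225337^(1/1.32)

42.5326 min


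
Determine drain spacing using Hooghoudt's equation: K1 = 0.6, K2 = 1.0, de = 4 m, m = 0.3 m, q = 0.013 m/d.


S^2 = 8*K2*de*m/q + 4*K1*m^2/q
S^2 = 8*1.0*4*0.3/0.013 + 4*0.6*0.3^2/0.013
S = sqrt(755.0769)

27.4787 m


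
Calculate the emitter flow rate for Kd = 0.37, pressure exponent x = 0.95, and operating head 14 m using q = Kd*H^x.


q = Kd * H^x = 0.37 * 14^0.95 = 0.37 * 12.269352

4.5397 L/h


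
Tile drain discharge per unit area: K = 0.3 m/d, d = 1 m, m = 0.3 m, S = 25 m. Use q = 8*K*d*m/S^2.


q = 8*K*d*m/S^2
q = 8*0.3*1*0.3/25^2
q = 0.7200 / 625

0.0012 m/d


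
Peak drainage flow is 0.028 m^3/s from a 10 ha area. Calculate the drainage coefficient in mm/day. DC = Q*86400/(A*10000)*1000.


DC = Q * 86400 / (A * 10000) * 1000
DC = 0.028 * 86400 / (10 * 10000) * 1000
DC = 2419200.0000 / 100000

24.1920 mm/day


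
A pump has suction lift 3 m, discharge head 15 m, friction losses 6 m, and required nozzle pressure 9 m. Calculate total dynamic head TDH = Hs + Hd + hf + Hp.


TDH = Hs + Hd + hf + Hp = 3 + 15 + 6 + 9 = 33

33 m


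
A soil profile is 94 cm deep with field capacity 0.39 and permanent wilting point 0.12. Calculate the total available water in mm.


AWC = (FC - PWP) * d * 10
AWC = (0.39 - 0.12) * 94 * 10
AWC = 0.2700 * 94 * 10

253.8000 mm


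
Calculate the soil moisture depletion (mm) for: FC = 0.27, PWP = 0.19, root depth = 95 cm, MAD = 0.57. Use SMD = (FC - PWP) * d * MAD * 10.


SMD = (FC - PWP) * d * MAD * 10
SMD = (0.27 - 0.19) * 95 * 0.57 * 10
SMD = 0.0800 * 95 * 0.57 * 10

43.3200 mm


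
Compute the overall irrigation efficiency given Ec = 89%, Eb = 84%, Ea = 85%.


Ec = 0.89, Eb = 0.84, Ea = 0.85
E = 0.89 * 0.84 * 0.85 * 100 = 63.5460%

63.5460 %


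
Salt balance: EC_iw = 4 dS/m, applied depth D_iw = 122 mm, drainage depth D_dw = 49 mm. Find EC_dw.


EC_dw = EC_iw * D_iw / D_dw
EC_dw = 4 * 122 / 49
EC_dw = 488 / 49

9.9592 dS/m


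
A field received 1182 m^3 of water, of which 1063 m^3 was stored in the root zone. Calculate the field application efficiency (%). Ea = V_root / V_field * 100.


Ea = V_root / V_field * 100 = 1063 / 1182 * 100 = 89.9323%

89.9323 %


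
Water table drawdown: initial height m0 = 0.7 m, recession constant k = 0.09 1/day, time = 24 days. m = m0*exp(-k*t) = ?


m = m0 * exp(-k*t)
m = 0.7 * exp(-0.09 * 24)
m = 0.7 * exp(-2.1600)

0.0807 m


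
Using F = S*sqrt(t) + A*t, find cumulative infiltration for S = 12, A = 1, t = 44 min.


F = S*sqrt(t) + A*t
F = 12*sqrt(44) + 1*44
F = 12*6.633250 + 44

123.5990 mm


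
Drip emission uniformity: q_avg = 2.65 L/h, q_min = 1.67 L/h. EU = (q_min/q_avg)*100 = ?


EU = (q_min/q_avg)*100 = (1.67/2.65)*100 = 63.0189%

63.0189 %


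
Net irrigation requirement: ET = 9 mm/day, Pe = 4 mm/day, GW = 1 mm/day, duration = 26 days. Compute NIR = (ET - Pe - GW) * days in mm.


Daily deficit = ET - Pe - GW = 9 - 4 - 1 = 4 mm/day
NIR = 4 * 26 = 104 mm

104.0000 mm


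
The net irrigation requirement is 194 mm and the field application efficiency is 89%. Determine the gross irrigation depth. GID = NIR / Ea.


Ea = 89% = 0.89
GID = NIR / Ea = 194 / 0.89 = 217.9775 mm

217.9775 mm


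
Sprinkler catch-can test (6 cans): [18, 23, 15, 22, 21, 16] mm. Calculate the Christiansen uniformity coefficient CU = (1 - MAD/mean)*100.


mean = 19.166667 mm
MAD = 2.833333 mm
CU = (1 - 2.833333/19.166667)*100

85.2174 %


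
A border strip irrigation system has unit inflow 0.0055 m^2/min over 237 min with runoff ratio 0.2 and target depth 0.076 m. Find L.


L = q*t/((1+r)*Z)
L = 0.0055*237/((1+0.2)*0.076)
L = 1.3035/0.0912

14.2928 m


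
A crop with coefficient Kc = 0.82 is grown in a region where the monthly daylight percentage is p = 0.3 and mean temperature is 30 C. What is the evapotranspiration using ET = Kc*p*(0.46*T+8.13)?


ET = Kc * p * (0.46*T + 8.13)
ET = 0.82 * 0.3 * (0.46*30 + 8.13)
ET = 0.82 * 0.3 * 21.9300

5.3948 mm/day


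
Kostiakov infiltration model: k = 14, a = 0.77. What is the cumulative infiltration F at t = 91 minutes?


F = k * t^a = 14 * 91^0.77
F = 14 * 32.244962

451.4295 mm


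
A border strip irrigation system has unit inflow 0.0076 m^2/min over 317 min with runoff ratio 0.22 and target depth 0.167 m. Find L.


L = q*t/((1+r)*Z)
L = 0.0076*317/((1+0.22)*0.167)
L = 2.4092/0.20374

11.8249 m


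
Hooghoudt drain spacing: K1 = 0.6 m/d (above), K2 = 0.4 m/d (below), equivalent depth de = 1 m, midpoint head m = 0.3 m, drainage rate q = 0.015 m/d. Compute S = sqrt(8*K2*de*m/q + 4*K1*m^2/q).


S^2 = 8*K2*de*m/q + 4*K1*m^2/q
S^2 = 8*0.4*1*0.3/0.015 + 4*0.6*0.3^2/0.015
S = sqrt(78.4000)

8.8544 m


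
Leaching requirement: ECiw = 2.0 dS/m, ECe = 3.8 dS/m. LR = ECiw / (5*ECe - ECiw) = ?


LR = ECiw / (5*ECe - ECiw)
LR = 2.0 / (5*3.8 - 2.0)
LR = 2.0 / 17.0000

0.1176


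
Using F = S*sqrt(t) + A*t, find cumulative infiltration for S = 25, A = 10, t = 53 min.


F = S*sqrt(t) + A*t
F = 25*sqrt(53) + 10*53
F = 25*7.280110 + 530

712.0027 mm


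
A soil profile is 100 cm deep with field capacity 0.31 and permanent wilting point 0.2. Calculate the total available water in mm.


AWC = (FC - PWP) * d * 10
AWC = (0.31 - 0.2) * 100 * 10
AWC = 0.1100 * 100 * 10

110.0000 mm


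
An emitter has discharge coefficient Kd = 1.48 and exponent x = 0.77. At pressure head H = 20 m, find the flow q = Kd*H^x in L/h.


q = Kd * H^x = 1.48 * 20^0.77 = 1.48 * 10.041373

14.8612 L/h


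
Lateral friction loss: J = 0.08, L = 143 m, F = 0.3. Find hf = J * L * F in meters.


hf = J * L * F = 0.08 * 143 * 0.3 = 3.4320 m

3.4320 m


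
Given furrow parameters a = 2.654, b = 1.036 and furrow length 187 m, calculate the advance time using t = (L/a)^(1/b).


t = (L/a)^(1/b)
t = (187/2.654)^(1/1.036)
t = 70.459683^(1/1.036)

60.7752 min


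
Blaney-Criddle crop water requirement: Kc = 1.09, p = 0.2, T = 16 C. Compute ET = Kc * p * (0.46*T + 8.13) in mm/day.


ET = Kc * p * (0.46*T + 8.13)
ET = 1.09 * 0.2 * (0.46*16 + 8.13)
ET = 1.09 * 0.2 * 15.4900

3.3768 mm/day


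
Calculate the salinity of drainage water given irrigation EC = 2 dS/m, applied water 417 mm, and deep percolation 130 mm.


EC_dw = EC_iw * D_iw / D_dw
EC_dw = 2 * 417 / 130
EC_dw = 834 / 130

6.4154 dS/m


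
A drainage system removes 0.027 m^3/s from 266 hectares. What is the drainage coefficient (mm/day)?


DC = Q * 86400 / (A * 10000) * 1000
DC = 0.027 * 86400 / (266 * 10000) * 1000
DC = 2332800.0000 / 2660000

0.8770 mm/day


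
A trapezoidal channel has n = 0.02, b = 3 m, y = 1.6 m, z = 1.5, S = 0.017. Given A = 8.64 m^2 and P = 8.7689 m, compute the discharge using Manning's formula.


R = A/P = 8.64/8.7689 = 0.985300
Q = (1/0.02) * 8.64 * 0.985300^(2/3) * 0.017^0.5

55.7726 m^3/s


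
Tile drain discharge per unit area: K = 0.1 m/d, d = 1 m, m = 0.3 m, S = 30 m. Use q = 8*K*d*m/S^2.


q = 8*K*d*m/S^2
q = 8*0.1*1*0.3/30^2
q = 0.2400 / 900

2.6667e-04 m/d


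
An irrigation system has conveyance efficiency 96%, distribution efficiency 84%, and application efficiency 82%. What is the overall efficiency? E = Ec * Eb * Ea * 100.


Ec = 0.96, Eb = 0.84, Ea = 0.82
E = 0.96 * 0.84 * 0.82 * 100 = 66.1248%

66.1248 %


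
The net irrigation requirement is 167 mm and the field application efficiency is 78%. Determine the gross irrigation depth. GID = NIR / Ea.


Ea = 78% = 0.78
GID = NIR / Ea = 167 / 0.78 = 214.1026 mm

214.1026 mm


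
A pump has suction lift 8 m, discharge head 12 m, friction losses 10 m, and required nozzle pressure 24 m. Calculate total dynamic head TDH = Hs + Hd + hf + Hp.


TDH = Hs + Hd + hf + Hp = 8 + 12 + 10 + 24 = 54

54 m


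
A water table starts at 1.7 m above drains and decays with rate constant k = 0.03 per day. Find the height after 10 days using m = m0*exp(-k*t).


m = m0 * exp(-k*t)
m = 1.7 * exp(-0.03 * 10)
m = 1.7 * exp(-0.3000)

1.2594 m


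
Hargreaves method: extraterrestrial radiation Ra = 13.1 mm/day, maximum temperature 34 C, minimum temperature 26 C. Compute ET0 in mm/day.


Tmean = (Tmax + Tmin)/2 = (34 + 26)/2 = 30.0
ET0 = 0.0023 * 13.1 * (30.0 + 17.8) * sqrt(34 - 26)
ET0 = 0.0023 * 13.1 * 47.8 * 2.828427

4.0735 mm/day


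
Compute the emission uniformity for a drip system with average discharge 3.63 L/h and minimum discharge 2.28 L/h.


EU = (q_min/q_avg)*100 = (2.28/3.63)*100 = 62.8099%

62.8099 %


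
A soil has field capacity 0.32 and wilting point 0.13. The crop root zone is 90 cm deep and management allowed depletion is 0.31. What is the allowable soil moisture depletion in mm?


SMD = (FC - PWP) * d * MAD * 10
SMD = (0.32 - 0.13) * 90 * 0.31 * 10
SMD = 0.1900 * 90 * 0.31 * 10

53.0100 mm


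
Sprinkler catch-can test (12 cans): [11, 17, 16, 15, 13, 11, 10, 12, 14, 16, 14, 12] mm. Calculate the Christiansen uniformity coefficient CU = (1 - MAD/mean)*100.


mean = 13.416667 mm
MAD = 1.916667 mm
CU = (1 - 1.916667/13.416667)*100

85.7143 %


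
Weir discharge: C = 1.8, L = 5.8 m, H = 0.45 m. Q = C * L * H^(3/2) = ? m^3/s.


Q = C * L * H^(3/2) = 1.8 * 5.8 * 0.45^1.5 = 1.8 * 5.8 * 0.301869

3.1515 m^3/s


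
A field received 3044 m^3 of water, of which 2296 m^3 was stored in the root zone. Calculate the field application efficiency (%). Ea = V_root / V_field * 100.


Ea = V_root / V_field * 100 = 2296 / 3044 * 100 = 75.4271%

75.4271 %


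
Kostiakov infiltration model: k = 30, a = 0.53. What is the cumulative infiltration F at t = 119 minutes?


F = k * t^a = 30 * 119^0.53
F = 30 * 12.590410

377.7123 mm


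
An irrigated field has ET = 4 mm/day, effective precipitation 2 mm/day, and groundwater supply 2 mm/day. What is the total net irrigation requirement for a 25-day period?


Daily deficit = ET - Pe - GW = 4 - 2 - 2 = 0 mm/day
NIR = 0 * 25 = 0 mm

0 mm


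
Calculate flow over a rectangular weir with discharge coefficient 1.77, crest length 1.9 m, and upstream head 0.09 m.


Q = C * L * H^(3/2) = 1.77 * 1.9 * 0.09^1.5 = 1.77 * 1.9 * 0.027000

0.0908 m^3/s


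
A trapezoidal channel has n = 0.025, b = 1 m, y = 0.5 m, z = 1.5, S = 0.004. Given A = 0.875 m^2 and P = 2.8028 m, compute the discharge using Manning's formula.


R = A/P = 0.875/2.8028 = 0.312188
Q = (1/0.025) * 0.875 * 0.312188^(2/3) * 0.004^0.5

1.0187 m^3/s


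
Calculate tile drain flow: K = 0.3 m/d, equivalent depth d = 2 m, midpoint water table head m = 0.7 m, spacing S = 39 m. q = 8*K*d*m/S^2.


q = 8*K*d*m/S^2
q = 8*0.3*2*0.7/39^2
q = 3.3600 / 1521

0.0022 m/d


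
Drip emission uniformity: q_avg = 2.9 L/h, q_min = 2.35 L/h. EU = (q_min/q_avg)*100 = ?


EU = (q_min/q_avg)*100 = (2.35/2.9)*100 = 81.0345%

81.0345 %


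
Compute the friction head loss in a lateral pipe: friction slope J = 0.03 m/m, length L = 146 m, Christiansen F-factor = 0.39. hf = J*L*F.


hf = J * L * F = 0.03 * 146 * 0.39 = 1.7082 m

1.7082 m


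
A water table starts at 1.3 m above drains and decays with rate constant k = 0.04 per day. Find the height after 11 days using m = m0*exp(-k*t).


m = m0 * exp(-k*t)
m = 1.3 * exp(-0.04 * 11)
m = 1.3 * exp(-0.4400)

0.8372 m


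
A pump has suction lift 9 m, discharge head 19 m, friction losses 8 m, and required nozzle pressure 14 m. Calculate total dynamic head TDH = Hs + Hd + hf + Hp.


TDH = Hs + Hd + hf + Hp = 9 + 19 + 8 + 14 = 50

50 m


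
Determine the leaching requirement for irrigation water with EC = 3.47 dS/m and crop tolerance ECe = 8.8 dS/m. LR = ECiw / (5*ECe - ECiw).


LR = ECiw / (5*ECe - ECiw)
LR = 3.47 / (5*8.8 - 3.47)
LR = 3.47 / 40.5300

0.0856


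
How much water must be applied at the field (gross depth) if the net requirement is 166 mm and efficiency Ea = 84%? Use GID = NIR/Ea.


Ea = 84% = 0.84
GID = NIR / Ea = 166 / 0.84 = 197.6190 mm

197.6190 mm


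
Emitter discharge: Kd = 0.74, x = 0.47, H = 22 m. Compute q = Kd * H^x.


q = Kd * H^x = 0.74 * 22^0.47 = 0.74 * 4.275025

3.1635 L/h


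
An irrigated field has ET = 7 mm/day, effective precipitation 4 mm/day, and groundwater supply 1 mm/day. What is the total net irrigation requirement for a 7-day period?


Daily deficit = ET - Pe - GW = 7 - 4 - 1 = 2 mm/day
NIR = 2 * 7 = 14 mm

14.0000 mm


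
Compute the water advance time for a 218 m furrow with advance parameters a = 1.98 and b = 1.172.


t = (L/a)^(1/b)
t = (218/1.98)^(1/1.172)
t = 110.101010^(1/1.172)

55.2259 min


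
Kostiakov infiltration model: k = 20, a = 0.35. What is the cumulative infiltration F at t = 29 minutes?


F = k * t^a = 20 * 29^0.35
F = 20 * 3.249670

64.9934 mm


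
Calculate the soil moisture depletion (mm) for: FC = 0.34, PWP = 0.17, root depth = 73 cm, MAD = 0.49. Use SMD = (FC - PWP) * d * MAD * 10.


SMD = (FC - PWP) * d * MAD * 10
SMD = (0.34 - 0.17) * 73 * 0.49 * 10
SMD = 0.1700 * 73 * 0.49 * 10

60.8090 mm


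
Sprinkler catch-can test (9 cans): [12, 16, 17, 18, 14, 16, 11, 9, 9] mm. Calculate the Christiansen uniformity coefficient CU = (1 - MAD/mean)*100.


mean = 13.555556 mm
MAD = 2.938272 mm
CU = (1 - 2.938272/13.555556)*100

78.3242 %


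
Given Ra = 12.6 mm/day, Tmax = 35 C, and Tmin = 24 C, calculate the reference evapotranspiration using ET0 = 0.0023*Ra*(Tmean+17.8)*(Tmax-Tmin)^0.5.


Tmean = (Tmax + Tmin)/2 = (35 + 24)/2 = 29.5
ET0 = 0.0023 * 12.6 * (29.5 + 17.8) * sqrt(35 - 24)
ET0 = 0.0023 * 12.6 * 47.3 * 3.316625

4.5463 mm/day


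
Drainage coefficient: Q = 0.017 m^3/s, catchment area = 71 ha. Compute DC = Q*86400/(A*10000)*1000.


DC = Q * 86400 / (A * 10000) * 1000
DC = 0.017 * 86400 / (71 * 10000) * 1000
DC = 1468800.0000 / 710000

2.0687 mm/day


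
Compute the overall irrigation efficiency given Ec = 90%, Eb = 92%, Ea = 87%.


Ec = 0.9, Eb = 0.92, Ea = 0.87
E = 0.9 * 0.92 * 0.87 * 100 = 72.0360%

72.0360 %


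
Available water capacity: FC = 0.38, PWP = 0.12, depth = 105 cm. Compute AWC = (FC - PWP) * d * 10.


AWC = (FC - PWP) * d * 10
AWC = (0.38 - 0.12) * 105 * 10
AWC = 0.2600 * 105 * 10

273.0000 mm


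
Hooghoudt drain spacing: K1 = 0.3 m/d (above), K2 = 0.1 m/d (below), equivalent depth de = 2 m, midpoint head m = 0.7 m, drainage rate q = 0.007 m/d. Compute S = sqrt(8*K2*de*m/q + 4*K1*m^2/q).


S^2 = 8*K2*de*m/q + 4*K1*m^2/q
S^2 = 8*0.1*2*0.7/0.007 + 4*0.3*0.7^2/0.007
S = sqrt(244.0000)

15.6205 m


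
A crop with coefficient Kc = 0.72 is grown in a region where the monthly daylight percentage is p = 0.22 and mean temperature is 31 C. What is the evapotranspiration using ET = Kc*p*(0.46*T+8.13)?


ET = Kc * p * (0.46*T + 8.13)
ET = 0.72 * 0.22 * (0.46*31 + 8.13)
ET = 0.72 * 0.22 * 22.3900

3.5466 mm/day


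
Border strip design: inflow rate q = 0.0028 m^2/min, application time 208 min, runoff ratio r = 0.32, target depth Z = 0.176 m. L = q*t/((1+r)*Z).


L = q*t/((1+r)*Z)
L = 0.0028*208/((1+0.32)*0.176)
L = 0.5824/0.23232

2.5069 m


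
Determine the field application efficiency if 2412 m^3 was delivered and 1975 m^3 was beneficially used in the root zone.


Ea = V_root / V_field * 100 = 1975 / 2412 * 100 = 81.8823%

81.8823 %


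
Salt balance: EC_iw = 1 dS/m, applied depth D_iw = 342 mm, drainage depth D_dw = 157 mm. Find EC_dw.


EC_dw = EC_iw * D_iw / D_dw
EC_dw = 1 * 342 / 157
EC_dw = 342 / 157

2.1783 dS/m


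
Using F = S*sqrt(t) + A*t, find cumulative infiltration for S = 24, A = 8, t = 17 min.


F = S*sqrt(t) + A*t
F = 24*sqrt(17) + 8*17
F = 24*4.123106 + 136

234.9545 mm


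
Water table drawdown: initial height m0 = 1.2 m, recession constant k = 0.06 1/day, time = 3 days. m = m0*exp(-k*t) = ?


m = m0 * exp(-k*t)
m = 1.2 * exp(-0.06 * 3)
m = 1.2 * exp(-0.1800)

1.0023 m


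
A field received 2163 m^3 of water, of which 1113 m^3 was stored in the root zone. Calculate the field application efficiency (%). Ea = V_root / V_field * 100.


Ea = V_root / V_field * 100 = 1113 / 2163 * 100 = 51.4563%

51.4563 %


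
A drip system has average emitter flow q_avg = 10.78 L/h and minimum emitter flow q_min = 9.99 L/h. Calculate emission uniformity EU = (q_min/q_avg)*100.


EU = (q_min/q_avg)*100 = (9.99/10.78)*100 = 92.6716%

92.6716 %


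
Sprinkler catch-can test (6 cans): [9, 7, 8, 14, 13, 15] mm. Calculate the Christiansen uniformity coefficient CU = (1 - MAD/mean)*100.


mean = 11.000000 mm
MAD = 3.000000 mm
CU = (1 - 3.000000/11.000000)*100

72.7273 %


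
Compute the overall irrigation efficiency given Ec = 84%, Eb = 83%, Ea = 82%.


Ec = 0.84, Eb = 0.83, Ea = 0.82
E = 0.84 * 0.83 * 0.82 * 100 = 57.1704%

57.1704 %


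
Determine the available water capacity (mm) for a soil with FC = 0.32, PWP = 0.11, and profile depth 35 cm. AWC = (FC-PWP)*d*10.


AWC = (FC - PWP) * d * 10
AWC = (0.32 - 0.11) * 35 * 10
AWC = 0.2100 * 35 * 10

73.5000 mm


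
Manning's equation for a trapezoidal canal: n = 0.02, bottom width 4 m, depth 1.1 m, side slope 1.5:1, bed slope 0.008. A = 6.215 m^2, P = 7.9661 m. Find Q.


R = A/P = 6.215/7.9661 = 0.780181
Q = (1/0.02) * 6.215 * 0.780181^(2/3) * 0.008^0.5

23.5552 m^3/s


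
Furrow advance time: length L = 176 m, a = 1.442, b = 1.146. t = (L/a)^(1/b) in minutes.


t = (L/a)^(1/b)
t = (176/1.442)^(1/1.146)
t = 122.052705^(1/1.146)

66.1793 min


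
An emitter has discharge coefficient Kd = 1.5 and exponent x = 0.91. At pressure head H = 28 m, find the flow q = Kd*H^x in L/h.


q = Kd * H^x = 1.5 * 28^0.91 = 1.5 * 20.745018

31.1175 L/h


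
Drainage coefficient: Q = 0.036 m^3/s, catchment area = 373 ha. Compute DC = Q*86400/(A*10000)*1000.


DC = Q * 86400 / (A * 10000) * 1000
DC = 0.036 * 86400 / (373 * 10000) * 1000
DC = 3110400.0000 / 3730000

0.8339 mm/day


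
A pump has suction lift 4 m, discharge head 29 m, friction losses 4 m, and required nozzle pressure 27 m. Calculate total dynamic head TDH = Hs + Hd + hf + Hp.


TDH = Hs + Hd + hf + Hp = 4 + 29 + 4 + 27 = 64

64 m


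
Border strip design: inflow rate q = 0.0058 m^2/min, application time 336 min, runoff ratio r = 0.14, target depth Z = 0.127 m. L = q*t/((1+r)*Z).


L = q*t/((1+r)*Z)
L = 0.0058*336/((1+0.14)*0.127)
L = 1.9488/0.14478

13.4604 m


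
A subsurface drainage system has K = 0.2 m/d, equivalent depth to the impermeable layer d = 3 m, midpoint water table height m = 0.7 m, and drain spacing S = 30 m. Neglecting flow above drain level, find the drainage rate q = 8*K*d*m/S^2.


q = 8*K*d*m/S^2
q = 8*0.2*3*0.7/30^2
q = 3.3600 / 900

0.0037 m/d


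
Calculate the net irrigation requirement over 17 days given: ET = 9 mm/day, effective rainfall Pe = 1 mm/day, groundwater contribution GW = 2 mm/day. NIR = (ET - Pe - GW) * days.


Daily deficit = ET - Pe - GW = 9 - 1 - 2 = 6 mm/day
NIR = 6 * 17 = 102 mm

102.0000 mm


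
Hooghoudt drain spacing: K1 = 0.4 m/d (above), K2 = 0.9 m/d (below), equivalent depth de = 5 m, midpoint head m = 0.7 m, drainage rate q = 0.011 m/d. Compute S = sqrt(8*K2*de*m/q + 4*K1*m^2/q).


S^2 = 8*K2*de*m/q + 4*K1*m^2/q
S^2 = 8*0.9*5*0.7/0.011 + 4*0.4*0.7^2/0.011
S = sqrt(2362.1818)

48.6023 m


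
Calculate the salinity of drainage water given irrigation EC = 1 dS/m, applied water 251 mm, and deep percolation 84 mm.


EC_dw = EC_iw * D_iw / D_dw
EC_dw = 1 * 251 / 84
EC_dw = 251 / 84

2.9881 dS/m


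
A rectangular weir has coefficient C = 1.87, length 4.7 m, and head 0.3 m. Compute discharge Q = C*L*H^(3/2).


Q = C * L * H^(3/2) = 1.87 * 4.7 * 0.3^1.5 = 1.87 * 4.7 * 0.164317

1.4442 m^3/s


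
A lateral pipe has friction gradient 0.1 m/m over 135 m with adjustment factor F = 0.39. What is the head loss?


hf = J * L * F = 0.1 * 135 * 0.39 = 5.2650 m

5.2650 m


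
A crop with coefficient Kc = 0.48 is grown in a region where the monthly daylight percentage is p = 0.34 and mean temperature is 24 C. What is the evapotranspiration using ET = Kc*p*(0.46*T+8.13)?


ET = Kc * p * (0.46*T + 8.13)
ET = 0.48 * 0.34 * (0.46*24 + 8.13)
ET = 0.48 * 0.34 * 19.1700

3.1285 mm/day


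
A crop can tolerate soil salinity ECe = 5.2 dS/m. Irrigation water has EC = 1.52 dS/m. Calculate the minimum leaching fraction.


LR = ECiw / (5*ECe - ECiw)
LR = 1.52 / (5*5.2 - 1.52)
LR = 1.52 / 24.4800

0.0621


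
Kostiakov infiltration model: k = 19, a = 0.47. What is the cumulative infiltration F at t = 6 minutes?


F = k * t^a = 19 * 6^0.47
F = 19 * 2.321299

44.1047 mm


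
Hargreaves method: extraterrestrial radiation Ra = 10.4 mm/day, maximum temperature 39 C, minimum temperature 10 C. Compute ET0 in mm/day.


Tmean = (Tmax + Tmin)/2 = (39 + 10)/2 = 24.5
ET0 = 0.0023 * 10.4 * (24.5 + 17.8) * sqrt(39 - 10)
ET0 = 0.0023 * 10.4 * 42.3 * 5.385165

5.4488 mm/day


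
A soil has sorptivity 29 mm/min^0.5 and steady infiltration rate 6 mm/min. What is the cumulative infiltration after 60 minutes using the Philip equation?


F = S*sqrt(t) + A*t
F = 29*sqrt(60) + 6*60
F = 29*7.745967 + 360

584.6330 mm


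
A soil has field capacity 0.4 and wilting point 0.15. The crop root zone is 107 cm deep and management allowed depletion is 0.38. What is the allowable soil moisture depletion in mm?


SMD = (FC - PWP) * d * MAD * 10
SMD = (0.4 - 0.15) * 107 * 0.38 * 10
SMD = 0.2500 * 107 * 0.38 * 10

101.6500 mm


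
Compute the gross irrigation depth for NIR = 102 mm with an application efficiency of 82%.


Ea = 82% = 0.82
GID = NIR / Ea = 102 / 0.82 = 124.3902 mm

124.3902 mm


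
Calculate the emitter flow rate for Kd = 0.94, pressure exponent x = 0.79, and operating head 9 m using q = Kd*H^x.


q = Kd * H^x = 0.94 * 9^0.79 = 0.94 * 5.673507

5.3331 L/h


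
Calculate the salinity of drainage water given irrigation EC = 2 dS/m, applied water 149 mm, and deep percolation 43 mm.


EC_dw = EC_iw * D_iw / D_dw
EC_dw = 2 * 149 / 43
EC_dw = 298 / 43

6.9302 dS/m


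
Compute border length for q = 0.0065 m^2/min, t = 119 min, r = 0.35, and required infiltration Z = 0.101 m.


L = q*t/((1+r)*Z)
L = 0.0065*119/((1+0.35)*0.101)
L = 0.7735/0.13635

5.6729 m


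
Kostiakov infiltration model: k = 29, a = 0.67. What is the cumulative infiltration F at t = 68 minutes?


F = k * t^a = 29 * 68^0.67
F = 29 * 16.895886

489.9807 mm


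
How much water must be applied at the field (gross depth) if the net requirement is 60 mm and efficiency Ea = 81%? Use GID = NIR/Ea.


Ea = 81% = 0.81
GID = NIR / Ea = 60 / 0.81 = 74.0741 mm

74.0741 mm


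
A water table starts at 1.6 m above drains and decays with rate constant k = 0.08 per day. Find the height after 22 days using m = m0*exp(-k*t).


m = m0 * exp(-k*t)
m = 1.6 * exp(-0.08 * 22)
m = 1.6 * exp(-1.7600)

0.2753 m


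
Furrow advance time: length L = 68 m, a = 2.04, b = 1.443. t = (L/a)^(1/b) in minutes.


t = (L/a)^(1/b)
t = (68/2.04)^(1/1.443)
t = 33.333333^(1/1.443)

11.3594 min


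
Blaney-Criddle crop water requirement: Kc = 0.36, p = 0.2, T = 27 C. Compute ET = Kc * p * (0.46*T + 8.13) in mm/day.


ET = Kc * p * (0.46*T + 8.13)
ET = 0.36 * 0.2 * (0.46*27 + 8.13)
ET = 0.36 * 0.2 * 20.5500

1.4796 mm/day


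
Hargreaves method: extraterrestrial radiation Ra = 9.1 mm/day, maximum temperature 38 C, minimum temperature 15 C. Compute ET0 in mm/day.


Tmean = (Tmax + Tmin)/2 = (38 + 15)/2 = 26.5
ET0 = 0.0023 * 9.1 * (26.5 + 17.8) * sqrt(38 - 15)
ET0 = 0.0023 * 9.1 * 44.3 * 4.795832

4.4467 mm/day


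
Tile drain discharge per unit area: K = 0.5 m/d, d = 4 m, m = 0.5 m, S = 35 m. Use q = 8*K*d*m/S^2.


q = 8*K*d*m/S^2
q = 8*0.5*4*0.5/35^2
q = 8.0000 / 1225

0.0065 m/d


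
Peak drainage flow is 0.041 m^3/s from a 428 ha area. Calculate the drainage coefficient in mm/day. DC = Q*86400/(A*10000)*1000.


DC = Q * 86400 / (A * 10000) * 1000
DC = 0.041 * 86400 / (428 * 10000) * 1000
DC = 3542400.0000 / 4280000

0.8277 mm/day


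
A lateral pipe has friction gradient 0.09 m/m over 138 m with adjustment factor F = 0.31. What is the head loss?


hf = J * L * F = 0.09 * 138 * 0.31 = 3.8502 m

3.8502 m


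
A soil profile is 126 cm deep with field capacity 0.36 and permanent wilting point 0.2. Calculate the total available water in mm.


AWC = (FC - PWP) * d * 10
AWC = (0.36 - 0.2) * 126 * 10
AWC = 0.1600 * 126 * 10

201.6000 mm


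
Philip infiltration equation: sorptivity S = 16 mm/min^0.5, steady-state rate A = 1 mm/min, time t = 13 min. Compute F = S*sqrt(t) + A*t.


F = S*sqrt(t) + A*t
F = 16*sqrt(13) + 1*13
F = 16*3.605551 + 13

70.6888 mm


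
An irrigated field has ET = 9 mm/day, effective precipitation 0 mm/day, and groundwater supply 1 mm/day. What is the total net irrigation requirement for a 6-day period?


Daily deficit = ET - Pe - GW = 9 - 0 - 1 = 8 mm/day
NIR = 8 * 6 = 48 mm

48.0000 mm


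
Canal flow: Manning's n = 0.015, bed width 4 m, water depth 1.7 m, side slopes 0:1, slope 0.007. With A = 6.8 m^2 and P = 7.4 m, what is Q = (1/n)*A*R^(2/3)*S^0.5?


R = A/P = 6.8/7.4 = 0.918919
Q = (1/0.015) * 6.8 * 0.918919^(2/3) * 0.007^0.5

35.8496 m^3/s


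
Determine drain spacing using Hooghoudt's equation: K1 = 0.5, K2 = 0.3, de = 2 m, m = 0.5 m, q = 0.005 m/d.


S^2 = 8*K2*de*m/q + 4*K1*m^2/q
S^2 = 8*0.3*2*0.5/0.005 + 4*0.5*0.5^2/0.005
S = sqrt(580.0000)

24.0832 m


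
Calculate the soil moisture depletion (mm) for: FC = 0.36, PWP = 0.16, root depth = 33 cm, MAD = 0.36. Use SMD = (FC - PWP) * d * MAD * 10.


SMD = (FC - PWP) * d * MAD * 10
SMD = (0.36 - 0.16) * 33 * 0.36 * 10
SMD = 0.2000 * 33 * 0.36 * 10

23.7600 mm


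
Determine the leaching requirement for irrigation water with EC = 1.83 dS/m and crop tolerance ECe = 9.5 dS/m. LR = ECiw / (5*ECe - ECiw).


LR = ECiw / (5*ECe - ECiw)
LR = 1.83 / (5*9.5 - 1.83)
LR = 1.83 / 45.6700

0.0401


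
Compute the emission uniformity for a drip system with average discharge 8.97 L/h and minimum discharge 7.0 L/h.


EU = (q_min/q_avg)*100 = (7.0/8.97)*100 = 78.0379%

78.0379 %


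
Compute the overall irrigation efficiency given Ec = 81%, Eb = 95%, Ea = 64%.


Ec = 0.81, Eb = 0.95, Ea = 0.64
E = 0.81 * 0.95 * 0.64 * 100 = 49.2480%

49.2480 %


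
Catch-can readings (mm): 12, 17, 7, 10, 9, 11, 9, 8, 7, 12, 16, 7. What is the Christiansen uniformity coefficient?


mean = 10.416667 mm
MAD = 2.652778 mm
CU = (1 - 2.652778/10.416667)*100

74.5333 %


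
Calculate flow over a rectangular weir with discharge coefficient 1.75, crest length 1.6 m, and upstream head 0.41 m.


Q = C * L * H^(3/2) = 1.75 * 1.6 * 0.41^1.5 = 1.75 * 1.6 * 0.262528

0.7351 m^3/s


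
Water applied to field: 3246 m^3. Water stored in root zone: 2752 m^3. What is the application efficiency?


Ea = V_root / V_field * 100 = 2752 / 3246 * 100 = 84.7813%

84.7813 %


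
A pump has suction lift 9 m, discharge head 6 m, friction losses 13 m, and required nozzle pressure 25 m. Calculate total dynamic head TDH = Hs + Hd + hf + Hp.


TDH = Hs + Hd + hf + Hp = 9 + 6 + 13 + 25 = 53

53 m


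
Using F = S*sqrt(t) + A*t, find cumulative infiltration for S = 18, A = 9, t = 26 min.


F = S*sqrt(t) + A*t
F = 18*sqrt(26) + 9*26
F = 18*5.099020 + 234

325.7824 mm


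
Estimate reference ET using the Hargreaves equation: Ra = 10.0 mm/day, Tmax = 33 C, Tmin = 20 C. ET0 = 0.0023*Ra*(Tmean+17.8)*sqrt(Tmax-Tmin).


Tmean = (Tmax + Tmin)/2 = (33 + 20)/2 = 26.5
ET0 = 0.0023 * 10.0 * (26.5 + 17.8) * sqrt(33 - 20)
ET0 = 0.0023 * 10.0 * 44.3 * 3.605551

3.6737 mm/day


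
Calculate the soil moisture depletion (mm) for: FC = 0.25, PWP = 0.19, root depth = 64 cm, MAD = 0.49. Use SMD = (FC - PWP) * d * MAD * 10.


SMD = (FC - PWP) * d * MAD * 10
SMD = (0.25 - 0.19) * 64 * 0.49 * 10
SMD = 0.0600 * 64 * 0.49 * 10

18.8160 mm


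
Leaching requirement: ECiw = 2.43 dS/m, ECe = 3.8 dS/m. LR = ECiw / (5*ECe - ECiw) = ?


LR = ECiw / (5*ECe - ECiw)
LR = 2.43 / (5*3.8 - 2.43)
LR = 2.43 / 16.5700

0.1467


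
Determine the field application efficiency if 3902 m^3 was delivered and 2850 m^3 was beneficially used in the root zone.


Ea = V_root / V_field * 100 = 2850 / 3902 * 100 = 73.0395%

73.0395 %


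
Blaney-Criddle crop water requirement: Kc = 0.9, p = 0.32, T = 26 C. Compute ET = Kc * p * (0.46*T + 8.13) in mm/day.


ET = Kc * p * (0.46*T + 8.13)
ET = 0.9 * 0.32 * (0.46*26 + 8.13)
ET = 0.9 * 0.32 * 20.0900

5.7859 mm/day


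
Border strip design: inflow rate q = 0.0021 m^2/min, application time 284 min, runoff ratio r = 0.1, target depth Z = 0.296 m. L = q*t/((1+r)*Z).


L = q*t/((1+r)*Z)
L = 0.0021*284/((1+0.1)*0.296)
L = 0.5964/0.3256

1.8317 m


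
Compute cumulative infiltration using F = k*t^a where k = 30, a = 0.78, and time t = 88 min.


F = k * t^a = 30 * 88^0.78
F = 30 * 32.862189

985.8657 mm


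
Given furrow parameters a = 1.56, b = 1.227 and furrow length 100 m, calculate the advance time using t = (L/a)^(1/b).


t = (L/a)^(1/b)
t = (100/1.56)^(1/1.227)
t = 64.102564^(1/1.227)

29.6890 min


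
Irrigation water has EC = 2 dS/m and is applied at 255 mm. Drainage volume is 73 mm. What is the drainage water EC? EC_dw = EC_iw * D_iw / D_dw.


EC_dw = EC_iw * D_iw / D_dw
EC_dw = 2 * 255 / 73
EC_dw = 510 / 73

6.9863 dS/m


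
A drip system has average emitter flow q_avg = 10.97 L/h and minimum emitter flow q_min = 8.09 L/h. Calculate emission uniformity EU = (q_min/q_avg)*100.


EU = (q_min/q_avg)*100 = (8.09/10.97)*100 = 73.7466%

73.7466 %
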